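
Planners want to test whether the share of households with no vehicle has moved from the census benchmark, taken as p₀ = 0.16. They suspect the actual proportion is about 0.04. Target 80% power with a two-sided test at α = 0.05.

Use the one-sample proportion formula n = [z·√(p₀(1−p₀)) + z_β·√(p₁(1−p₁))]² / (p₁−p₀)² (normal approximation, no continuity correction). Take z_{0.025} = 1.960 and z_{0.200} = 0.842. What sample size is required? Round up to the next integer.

n = [z_{α/2}·√(p₀q₀) + z_β·√(p₁q₁)]² / (p₁ − p₀)²
  = [1.960·√(0.16·0.84) + 0.842·√(0.04·0.96)]² / (-0.12)²
  = [1.960·0.3666 + 0.842·0.1960]² / 0.0144
  = [0.8835]² / 0.0144
  = 54.21
Round up → n = 55.

n = 55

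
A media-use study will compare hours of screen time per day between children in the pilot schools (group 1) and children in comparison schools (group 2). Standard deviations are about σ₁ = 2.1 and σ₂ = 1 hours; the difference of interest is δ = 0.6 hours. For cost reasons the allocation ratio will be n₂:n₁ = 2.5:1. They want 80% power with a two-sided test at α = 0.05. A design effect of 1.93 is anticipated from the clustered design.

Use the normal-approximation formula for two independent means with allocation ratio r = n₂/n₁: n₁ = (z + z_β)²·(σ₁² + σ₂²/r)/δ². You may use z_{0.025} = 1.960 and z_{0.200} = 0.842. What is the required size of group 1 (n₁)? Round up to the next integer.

n₁ = (z_{α/2} + z_β)² · (σ₁² + σ₂²/r) / δ²
   = (1.960 + 0.842)² · (2.1² + 1²/2.5) / 0.6²
   = 7.8512 · (4.41 + 0.4) / 0.36
   = 7.8512 · 4.81 / 0.36
   = 104.90
Design effect: 1.93 × 104.90 = 202.46.
Round up → n₁ = 203; n₂ = r·n₁ = 2.5 × 203 = 508.

n₁ = 203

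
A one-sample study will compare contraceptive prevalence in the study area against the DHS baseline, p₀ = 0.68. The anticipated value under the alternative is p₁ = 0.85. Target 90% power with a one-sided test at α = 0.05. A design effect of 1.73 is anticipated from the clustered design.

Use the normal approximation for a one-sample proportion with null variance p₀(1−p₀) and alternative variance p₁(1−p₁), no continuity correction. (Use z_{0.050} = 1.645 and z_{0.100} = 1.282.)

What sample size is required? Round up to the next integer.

n = 90

n = [z_α·√(p₀q₀) + z_β·√(p₁q₁)]² / (p₁ − p₀)²
  = [1.645·√(0.68·0.32) + 1.282·√(0.85·0.15)]² / (0.17)²
  = [1.645·0.4665 + 1.282·0.3571]² / 0.0289
  = [1.2251]² / 0.0289
  = 51.93
Design effect: 1.73 × 51.93 = 89.85.
Round up → n = 90.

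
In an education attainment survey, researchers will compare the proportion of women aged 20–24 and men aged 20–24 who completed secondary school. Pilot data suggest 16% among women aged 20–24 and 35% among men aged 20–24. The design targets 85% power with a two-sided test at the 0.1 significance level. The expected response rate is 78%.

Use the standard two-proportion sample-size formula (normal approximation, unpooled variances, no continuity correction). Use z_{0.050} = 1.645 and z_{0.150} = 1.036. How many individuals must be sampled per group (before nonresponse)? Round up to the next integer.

n = 93 per group

n = (z_{α/2} + z_β)² · [p₁(1−p₁) + p₂(1−p₂)] / (p₁ − p₂)²
  = (1.645 + 1.036)² · (0.16·0.84 + 0.35·0.65) / (-0.19)²
  = (2.681)² · (0.1344 + 0.2275) / 0.0361
  = 7.1878 · 0.3619 / 0.0361
  = 72.06
Adjust for 78% response: 72.06 / 0.78 = 92.38.
Round up → n = 93 per group.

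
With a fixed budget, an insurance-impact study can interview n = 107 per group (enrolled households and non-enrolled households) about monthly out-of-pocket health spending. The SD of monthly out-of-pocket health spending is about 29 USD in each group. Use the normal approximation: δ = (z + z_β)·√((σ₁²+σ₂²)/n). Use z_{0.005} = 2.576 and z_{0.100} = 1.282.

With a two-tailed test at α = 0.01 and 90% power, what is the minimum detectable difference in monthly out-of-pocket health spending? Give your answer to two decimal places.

Minimum detectable difference ≈ 15.30 USD

δ = (z_{α/2} + z_β) · √((σ₁²+σ₂²)/n)
  = (2.576 + 1.282) · √(1682/107)
  = 3.858 · √15.7196
  = 3.858 · 3.9648
  = 15.2962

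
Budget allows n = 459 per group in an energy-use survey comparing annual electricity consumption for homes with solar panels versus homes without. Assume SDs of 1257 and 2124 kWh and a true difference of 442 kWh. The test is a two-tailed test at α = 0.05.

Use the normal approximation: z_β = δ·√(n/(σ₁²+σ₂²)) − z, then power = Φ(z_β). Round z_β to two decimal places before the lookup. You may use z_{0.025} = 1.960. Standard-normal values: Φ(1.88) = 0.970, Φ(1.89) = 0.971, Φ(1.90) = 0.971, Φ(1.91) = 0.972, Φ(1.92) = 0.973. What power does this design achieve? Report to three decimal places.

z_β = δ·√(n/(σ₁²+σ₂²)) − z_{α/2}
    = 442 · √(459/6091425) − 1.960
    = 442 · 0.00868 − 1.960
    = 3.8368 − 1.960 = 1.8768 → 1.88
Power = Φ(1.88) = 0.970.

Power ≈ 0.970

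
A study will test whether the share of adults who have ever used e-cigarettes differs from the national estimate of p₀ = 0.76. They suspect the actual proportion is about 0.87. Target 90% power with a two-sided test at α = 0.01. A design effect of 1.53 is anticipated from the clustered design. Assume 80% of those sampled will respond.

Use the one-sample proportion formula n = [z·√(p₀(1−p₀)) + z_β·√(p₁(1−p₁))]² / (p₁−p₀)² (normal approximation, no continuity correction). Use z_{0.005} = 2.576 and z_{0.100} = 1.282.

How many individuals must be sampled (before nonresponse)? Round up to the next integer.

n = 371

n = [z_{α/2}·√(p₀q₀) + z_β·√(p₁q₁)]² / (p₁ − p₀)²
  = [2.576·√(0.76·0.24) + 1.282·√(0.87·0.13)]² / (0.11)²
  = [2.576·0.4271 + 1.282·0.3363]² / 0.0121
  = [1.5313]² / 0.0121
  = 193.79
Design effect: 1.53 × 193.79 = 296.50.
Adjust for 80% response: 296.50 / 0.80 = 370.63.
Round up → n = 371.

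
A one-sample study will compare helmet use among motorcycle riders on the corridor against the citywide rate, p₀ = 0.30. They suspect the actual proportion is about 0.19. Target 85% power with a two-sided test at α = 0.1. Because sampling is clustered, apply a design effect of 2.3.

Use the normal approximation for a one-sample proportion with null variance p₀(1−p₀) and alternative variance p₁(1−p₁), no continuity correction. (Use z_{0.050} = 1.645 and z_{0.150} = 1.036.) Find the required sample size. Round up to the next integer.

n = 256

n = [z_{α/2}·√(p₀q₀) + z_β·√(p₁q₁)]² / (p₁ − p₀)²
  = [1.645·√(0.30·0.70) + 1.036·√(0.19·0.81)]² / (-0.11)²
  = [1.645·0.4583 + 1.036·0.3923]² / 0.0121
  = [1.1603]² / 0.0121
  = 111.26
Design effect: 2.3 × 111.26 = 255.89.
Round up → n = 256.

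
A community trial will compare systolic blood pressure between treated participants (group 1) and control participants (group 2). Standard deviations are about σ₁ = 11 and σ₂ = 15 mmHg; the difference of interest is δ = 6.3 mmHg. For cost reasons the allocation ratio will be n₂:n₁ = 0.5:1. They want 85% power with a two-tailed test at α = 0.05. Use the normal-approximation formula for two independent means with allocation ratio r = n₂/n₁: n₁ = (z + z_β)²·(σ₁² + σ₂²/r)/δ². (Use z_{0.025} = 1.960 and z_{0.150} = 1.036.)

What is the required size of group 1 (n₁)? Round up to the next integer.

n₁ = 130

n₁ = (z_{α/2} + z_β)² · (σ₁² + σ₂²/r) / δ²
   = (1.960 + 1.036)² · (11² + 15²/0.5) / 6.3²
   = 8.9760 · (121 + 450) / 39.69
   = 8.9760 · 571 / 39.69
   = 129.13
Round up → n₁ = 130; n₂ = r·n₁ = 0.5 × 130 = 65.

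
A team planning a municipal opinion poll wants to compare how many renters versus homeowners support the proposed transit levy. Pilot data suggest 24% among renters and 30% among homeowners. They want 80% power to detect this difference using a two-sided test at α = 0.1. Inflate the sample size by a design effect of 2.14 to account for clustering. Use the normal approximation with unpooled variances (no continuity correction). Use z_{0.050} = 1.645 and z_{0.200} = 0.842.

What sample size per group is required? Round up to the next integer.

n = 1443 per group

n = (z_{α/2} + z_β)² · [p₁(1−p₁) + p₂(1−p₂)] / (p₁ − p₂)²
  = (1.645 + 0.842)² · (0.24·0.76 + 0.30·0.70) / (-0.06)²
  = (2.487)² · (0.1824 + 0.2100) / 0.0036
  = 6.1852 · 0.3924 / 0.0036
  = 674.18
Design effect: 2.14 × 674.18 = 1442.75.
Round up → n = 1443 per group.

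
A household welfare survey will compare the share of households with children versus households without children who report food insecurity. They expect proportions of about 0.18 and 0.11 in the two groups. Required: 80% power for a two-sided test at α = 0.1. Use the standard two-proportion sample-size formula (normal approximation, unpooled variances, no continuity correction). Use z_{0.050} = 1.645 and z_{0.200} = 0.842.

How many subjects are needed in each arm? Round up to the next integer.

n = 310 per group

n = (z_{α/2} + z_β)² · [p₁(1−p₁) + p₂(1−p₂)] / (p₁ − p₂)²
  = (1.645 + 0.842)² · (0.18·0.82 + 0.11·0.89) / (0.07)²
  = (2.487)² · (0.1476 + 0.0979) / 0.0049
  = 6.1852 · 0.2455 / 0.0049
  = 309.89
Round up → n = 310 per group.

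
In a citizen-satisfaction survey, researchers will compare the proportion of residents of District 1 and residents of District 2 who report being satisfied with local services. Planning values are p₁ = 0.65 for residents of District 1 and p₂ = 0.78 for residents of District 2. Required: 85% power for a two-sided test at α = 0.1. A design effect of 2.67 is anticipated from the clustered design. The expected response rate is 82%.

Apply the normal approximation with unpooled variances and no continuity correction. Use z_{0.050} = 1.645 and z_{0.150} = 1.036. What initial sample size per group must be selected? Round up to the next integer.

n = (z_{α/2} + z_β)² · [p₁(1−p₁) + p₂(1−p₂)] / (p₁ − p₂)²
  = (1.645 + 1.036)² · (0.65·0.35 + 0.78·0.22) / (-0.13)²
  = (2.681)² · (0.2275 + 0.1716) / 0.0169
  = 7.1878 · 0.3991 / 0.0169
  = 169.74
Design effect: 2.67 × 169.74 = 453.21.
Adjust for 82% response: 453.21 / 0.82 = 552.70.
Round up → n = 553 per group.

n = 553 per group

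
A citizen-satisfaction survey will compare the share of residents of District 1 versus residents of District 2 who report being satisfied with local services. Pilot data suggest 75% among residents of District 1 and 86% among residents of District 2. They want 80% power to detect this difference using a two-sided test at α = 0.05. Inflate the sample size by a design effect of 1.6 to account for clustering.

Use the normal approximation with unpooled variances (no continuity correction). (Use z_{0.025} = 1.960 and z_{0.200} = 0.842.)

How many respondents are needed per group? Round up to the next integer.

n = 320 per group

n = (z_{α/2} + z_β)² · [p₁(1−p₁) + p₂(1−p₂)] / (p₁ − p₂)²
  = (1.960 + 0.842)² · (0.75·0.25 + 0.86·0.14) / (-0.11)²
  = (2.802)² · (0.1875 + 0.1204) / 0.0121
  = 7.8512 · 0.3079 / 0.0121
  = 199.78
Design effect: 1.6 × 199.78 = 319.65.
Round up → n = 320 per group.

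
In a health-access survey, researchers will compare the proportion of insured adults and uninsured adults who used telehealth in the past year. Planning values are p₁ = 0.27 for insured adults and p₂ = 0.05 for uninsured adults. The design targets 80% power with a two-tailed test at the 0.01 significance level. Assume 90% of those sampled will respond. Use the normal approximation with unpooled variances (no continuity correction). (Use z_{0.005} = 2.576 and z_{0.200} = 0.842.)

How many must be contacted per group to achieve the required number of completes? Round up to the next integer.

n = 66 per group

n = (z_{α/2} + z_β)² · [p₁(1−p₁) + p₂(1−p₂)] / (p₁ − p₂)²
  = (2.576 + 0.842)² · (0.27·0.73 + 0.05·0.95) / (0.22)²
  = (3.418)² · (0.1971 + 0.0475) / 0.0484
  = 11.6827 · 0.2446 / 0.0484
  = 59.04
Adjust for 90% response: 59.04 / 0.90 = 65.60.
Round up → n = 66 per group.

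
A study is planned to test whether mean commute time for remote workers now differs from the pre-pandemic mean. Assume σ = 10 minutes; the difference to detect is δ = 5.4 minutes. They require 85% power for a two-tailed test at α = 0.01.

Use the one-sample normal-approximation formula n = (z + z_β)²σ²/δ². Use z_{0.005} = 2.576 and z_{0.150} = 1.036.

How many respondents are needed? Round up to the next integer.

n = 45

n = (z_{α/2} + z_β)² · σ² / δ²
  = (2.576 + 1.036)² · 10² / 5.4²
  = 13.0465 · 100 / 29.16
  = 44.74
Round up → n = 45.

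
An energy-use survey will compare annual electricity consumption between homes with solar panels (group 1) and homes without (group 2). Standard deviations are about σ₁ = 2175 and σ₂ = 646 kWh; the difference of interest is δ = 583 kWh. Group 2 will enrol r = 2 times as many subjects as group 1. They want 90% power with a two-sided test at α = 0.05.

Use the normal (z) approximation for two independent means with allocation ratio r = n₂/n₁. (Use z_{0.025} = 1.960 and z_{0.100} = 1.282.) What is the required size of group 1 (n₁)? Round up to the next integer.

n₁ = 153

n₁ = (z_{α/2} + z_β)² · (σ₁² + σ₂²/r) / δ²
   = (1.960 + 1.282)² · (2175² + 646²/2) / 583²
   = 10.5106 · (4730625 + 208658) / 339889
   = 10.5106 · 4939283 / 339889
   = 152.74
Round up → n₁ = 153; n₂ = r·n₁ = 2 × 153 = 306.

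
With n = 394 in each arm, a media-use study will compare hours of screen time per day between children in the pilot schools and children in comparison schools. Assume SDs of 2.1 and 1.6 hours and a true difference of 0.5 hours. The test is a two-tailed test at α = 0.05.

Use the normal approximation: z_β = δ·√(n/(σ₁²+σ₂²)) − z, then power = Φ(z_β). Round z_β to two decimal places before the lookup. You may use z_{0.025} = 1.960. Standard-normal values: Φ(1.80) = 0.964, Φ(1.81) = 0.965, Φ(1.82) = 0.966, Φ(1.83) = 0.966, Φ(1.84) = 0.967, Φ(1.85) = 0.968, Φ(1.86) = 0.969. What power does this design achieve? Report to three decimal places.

z_β = δ·√(n/(σ₁²+σ₂²)) − z_{α/2}
    = 0.5 · √(394/6.97) − 1.960
    = 0.5 · 7.51851 − 1.960
    = 3.7593 − 1.960 = 1.7993 → 1.80
Power = Φ(1.80) = 0.964.

Power ≈ 0.964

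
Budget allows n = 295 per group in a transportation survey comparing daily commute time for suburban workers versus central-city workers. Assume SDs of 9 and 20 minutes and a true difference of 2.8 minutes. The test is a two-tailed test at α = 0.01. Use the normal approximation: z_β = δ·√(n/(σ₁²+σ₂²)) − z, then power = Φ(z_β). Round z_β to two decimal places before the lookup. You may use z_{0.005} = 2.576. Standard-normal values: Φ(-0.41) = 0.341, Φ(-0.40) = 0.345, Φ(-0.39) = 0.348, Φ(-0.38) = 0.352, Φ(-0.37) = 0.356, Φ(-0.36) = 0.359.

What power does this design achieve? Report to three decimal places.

z_β = δ·√(n/(σ₁²+σ₂²)) − z_{α/2}
    = 2.8 · √(295/481) − 2.576
    = 2.8 · 0.78314 − 2.576
    = 2.1928 − 2.576 = -0.3832 → -0.38
Power = Φ(-0.38) = 0.352.

Power ≈ 0.352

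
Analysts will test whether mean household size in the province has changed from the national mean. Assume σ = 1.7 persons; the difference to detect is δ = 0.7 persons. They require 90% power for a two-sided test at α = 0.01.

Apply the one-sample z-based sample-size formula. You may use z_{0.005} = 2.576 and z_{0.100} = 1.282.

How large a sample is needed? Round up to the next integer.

n = (z_{α/2} + z_β)² · σ² / δ²
  = (2.576 + 1.282)² · 1.7² / 0.7²
  = 14.8842 · 2.89 / 0.49
  = 87.79
Round up → n = 88.

n = 88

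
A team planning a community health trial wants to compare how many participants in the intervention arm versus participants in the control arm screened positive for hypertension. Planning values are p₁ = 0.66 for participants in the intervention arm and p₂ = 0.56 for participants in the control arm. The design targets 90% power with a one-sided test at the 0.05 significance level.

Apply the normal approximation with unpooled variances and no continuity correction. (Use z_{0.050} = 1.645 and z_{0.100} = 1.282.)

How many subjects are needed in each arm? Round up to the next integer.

n = 404 per group

n = (z_α + z_β)² · [p₁(1−p₁) + p₂(1−p₂)] / (p₁ − p₂)²
  = (1.645 + 1.282)² · (0.66·0.34 + 0.56·0.44) / (0.10)²
  = (2.927)² · (0.2244 + 0.2464) / 0.0100
  = 8.5673 · 0.4708 / 0.0100
  = 403.35
Round up → n = 404 per group.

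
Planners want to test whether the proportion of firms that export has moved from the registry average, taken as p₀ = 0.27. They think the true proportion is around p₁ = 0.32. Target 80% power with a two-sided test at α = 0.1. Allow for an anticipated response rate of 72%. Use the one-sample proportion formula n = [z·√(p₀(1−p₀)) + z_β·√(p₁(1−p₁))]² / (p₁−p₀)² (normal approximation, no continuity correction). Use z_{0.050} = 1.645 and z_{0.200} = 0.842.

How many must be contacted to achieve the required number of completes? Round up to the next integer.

n = 701

n = [z_{α/2}·√(p₀q₀) + z_β·√(p₁q₁)]² / (p₁ − p₀)²
  = [1.645·√(0.27·0.73) + 0.842·√(0.32·0.68)]² / (0.05)²
  = [1.645·0.4440 + 0.842·0.4665]² / 0.0025
  = [1.1231]² / 0.0025
  = 504.53
Adjust for 72% response: 504.53 / 0.72 = 700.73.
Round up → n = 701.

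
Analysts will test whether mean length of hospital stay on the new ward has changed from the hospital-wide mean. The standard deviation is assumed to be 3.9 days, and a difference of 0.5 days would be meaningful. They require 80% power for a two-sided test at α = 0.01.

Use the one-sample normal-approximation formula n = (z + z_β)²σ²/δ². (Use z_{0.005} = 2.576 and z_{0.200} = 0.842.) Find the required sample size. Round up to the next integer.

n = 711

n = (z_{α/2} + z_β)² · σ² / δ²
  = (2.576 + 0.842)² · 3.9² / 0.5²
  = 11.6827 · 15.21 / 0.25
  = 710.78
Round up → n = 711.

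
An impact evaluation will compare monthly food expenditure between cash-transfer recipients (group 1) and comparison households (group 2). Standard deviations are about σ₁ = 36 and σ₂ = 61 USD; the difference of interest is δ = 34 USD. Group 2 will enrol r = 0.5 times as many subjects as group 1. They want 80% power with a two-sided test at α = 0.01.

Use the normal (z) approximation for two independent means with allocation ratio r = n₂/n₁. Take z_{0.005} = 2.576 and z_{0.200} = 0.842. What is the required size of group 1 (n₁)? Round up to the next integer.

n₁ = 89

n₁ = (z_{α/2} + z_β)² · (σ₁² + σ₂²/r) / δ²
   = (2.576 + 0.842)² · (36² + 61²/0.5) / 34²
   = 11.6827 · (1296 + 7442) / 1156
   = 11.6827 · 8738 / 1156
   = 88.31
Round up → n₁ = 89; n₂ = r·n₁ = 0.5 × 89 = 45.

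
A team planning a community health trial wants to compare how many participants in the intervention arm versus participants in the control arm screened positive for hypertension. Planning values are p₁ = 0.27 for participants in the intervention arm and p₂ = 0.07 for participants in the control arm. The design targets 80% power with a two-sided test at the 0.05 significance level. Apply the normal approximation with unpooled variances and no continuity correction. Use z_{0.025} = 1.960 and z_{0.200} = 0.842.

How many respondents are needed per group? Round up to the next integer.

n = 52 per group

n = (z_{α/2} + z_β)² · [p₁(1−p₁) + p₂(1−p₂)] / (p₁ − p₂)²
  = (1.960 + 0.842)² · (0.27·0.73 + 0.07·0.93) / (0.20)²
  = (2.802)² · (0.1971 + 0.0651) / 0.0400
  = 7.8512 · 0.2622 / 0.0400
  = 51.46
Round up → n = 52 per group.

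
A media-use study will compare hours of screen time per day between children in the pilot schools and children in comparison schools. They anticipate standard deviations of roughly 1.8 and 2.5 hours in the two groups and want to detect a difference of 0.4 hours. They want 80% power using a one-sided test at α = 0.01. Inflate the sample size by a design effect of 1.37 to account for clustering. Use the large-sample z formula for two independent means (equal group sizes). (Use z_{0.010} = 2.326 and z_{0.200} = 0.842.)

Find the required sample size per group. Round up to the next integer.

n = (z_α + z_β)² · (σ₁² + σ₂²) / δ²
  = (2.326 + 0.842)² · (1.8² + 2.5² = 9.49) / 0.4²
  = 10.0362 · 9.49 / 0.16
  = 595.27
Design effect: 1.37 × 595.27 = 815.52.
Round up → n = 816 per group.

n = 816 per group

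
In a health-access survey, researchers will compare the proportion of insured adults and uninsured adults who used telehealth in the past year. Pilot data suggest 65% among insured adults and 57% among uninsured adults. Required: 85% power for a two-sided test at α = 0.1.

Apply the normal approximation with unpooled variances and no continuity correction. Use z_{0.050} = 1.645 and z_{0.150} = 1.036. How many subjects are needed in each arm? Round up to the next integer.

n = 531 per group

n = (z_{α/2} + z_β)² · [p₁(1−p₁) + p₂(1−p₂)] / (p₁ − p₂)²
  = (1.645 + 1.036)² · (0.65·0.35 + 0.57·0.43) / (0.08)²
  = (2.681)² · (0.2275 + 0.2451) / 0.0064
  = 7.1878 · 0.4726 / 0.0064
  = 530.77
Round up → n = 531 per group.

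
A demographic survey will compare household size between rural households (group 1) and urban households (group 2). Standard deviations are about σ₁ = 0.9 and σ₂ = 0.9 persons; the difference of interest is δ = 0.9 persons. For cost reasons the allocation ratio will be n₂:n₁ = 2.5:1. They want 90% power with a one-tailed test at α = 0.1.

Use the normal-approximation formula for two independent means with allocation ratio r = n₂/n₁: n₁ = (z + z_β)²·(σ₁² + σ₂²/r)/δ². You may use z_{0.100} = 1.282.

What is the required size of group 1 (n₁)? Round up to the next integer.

n₁ = 10

n₁ = (z_α + z_β)² · (σ₁² + σ₂²/r) / δ²
   = (1.282 + 1.282)² · (0.9² + 0.9²/2.5) / 0.9²
   = 6.5741 · (0.81 + 0.324) / 0.81
   = 6.5741 · 1.134 / 0.81
   = 9.20
Round up → n₁ = 10; n₂ = r·n₁ = 2.5 × 10 = 25.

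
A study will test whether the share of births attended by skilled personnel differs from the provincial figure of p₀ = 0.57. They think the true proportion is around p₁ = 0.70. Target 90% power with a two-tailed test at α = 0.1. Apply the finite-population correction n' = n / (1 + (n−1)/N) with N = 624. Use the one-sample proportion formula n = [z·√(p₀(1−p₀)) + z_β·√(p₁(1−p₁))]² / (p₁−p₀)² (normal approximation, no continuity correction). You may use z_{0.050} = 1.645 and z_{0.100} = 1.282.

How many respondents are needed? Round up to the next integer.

n = [z_{α/2}·√(p₀q₀) + z_β·√(p₁q₁)]² / (p₁ − p₀)²
  = [1.645·√(0.57·0.43) + 1.282·√(0.70·0.30)]² / (0.13)²
  = [1.645·0.4951 + 1.282·0.4583]² / 0.0169
  = [1.4019]² / 0.0169
  = 116.29
Finite-population correction (N = 624): 116.29 / (1 + (116.29 − 1)/624) = 98.15.
Round up → n = 99.

n = 99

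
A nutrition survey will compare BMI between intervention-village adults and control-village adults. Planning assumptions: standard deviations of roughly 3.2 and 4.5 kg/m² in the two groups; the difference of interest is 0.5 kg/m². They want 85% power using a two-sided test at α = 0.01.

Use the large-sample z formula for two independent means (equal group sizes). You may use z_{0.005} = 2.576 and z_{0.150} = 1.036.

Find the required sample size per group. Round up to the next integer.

n = 1592 per group

n = (z_{α/2} + z_β)² · (σ₁² + σ₂²) / δ²
  = (2.576 + 1.036)² · (3.2² + 4.5² = 30.49) / 0.5²
  = 13.0465 · 30.49 / 0.25
  = 1591.16
Round up → n = 1592 per group.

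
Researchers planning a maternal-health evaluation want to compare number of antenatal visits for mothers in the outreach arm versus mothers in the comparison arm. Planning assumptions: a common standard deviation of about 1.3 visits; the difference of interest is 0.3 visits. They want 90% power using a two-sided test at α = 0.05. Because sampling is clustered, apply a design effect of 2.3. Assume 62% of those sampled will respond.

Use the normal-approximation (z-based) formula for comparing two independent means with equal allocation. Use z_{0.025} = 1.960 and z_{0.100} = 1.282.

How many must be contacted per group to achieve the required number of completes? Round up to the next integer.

n = (z_{α/2} + z_β)² · (σ₁² + σ₂²) / δ²
  = (1.960 + 1.282)² · (2·1.3² = 3.38) / 0.3²
  = 10.5106 · 3.38 / 0.09
  = 394.73
Design effect: 2.3 × 394.73 = 907.88.
Adjust for 62% response: 907.88 / 0.62 = 1464.32.
Round up → n = 1465 per group.

n = 1465 per group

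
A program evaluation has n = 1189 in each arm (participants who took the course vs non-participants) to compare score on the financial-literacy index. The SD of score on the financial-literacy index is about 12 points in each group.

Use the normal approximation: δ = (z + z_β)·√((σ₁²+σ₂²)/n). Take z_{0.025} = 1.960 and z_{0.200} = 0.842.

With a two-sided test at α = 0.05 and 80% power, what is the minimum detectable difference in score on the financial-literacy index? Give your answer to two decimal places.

δ = (z_{α/2} + z_β) · √((σ₁²+σ₂²)/n)
  = (1.960 + 0.842) · √(288/1189)
  = 2.802 · √0.24222
  = 2.802 · 0.4922
  = 1.3790

Minimum detectable difference ≈ 1.38 points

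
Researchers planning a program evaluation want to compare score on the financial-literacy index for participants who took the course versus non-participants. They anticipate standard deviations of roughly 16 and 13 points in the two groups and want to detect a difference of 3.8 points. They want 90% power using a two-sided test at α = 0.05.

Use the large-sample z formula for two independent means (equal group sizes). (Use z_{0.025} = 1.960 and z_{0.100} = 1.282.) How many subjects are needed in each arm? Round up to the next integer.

n = 310 per group

n = (z_{α/2} + z_β)² · (σ₁² + σ₂²) / δ²
  = (1.960 + 1.282)² · (16² + 13² = 425) / 3.8²
  = 10.5106 · 425 / 14.44
  = 309.35
Round up → n = 310 per group.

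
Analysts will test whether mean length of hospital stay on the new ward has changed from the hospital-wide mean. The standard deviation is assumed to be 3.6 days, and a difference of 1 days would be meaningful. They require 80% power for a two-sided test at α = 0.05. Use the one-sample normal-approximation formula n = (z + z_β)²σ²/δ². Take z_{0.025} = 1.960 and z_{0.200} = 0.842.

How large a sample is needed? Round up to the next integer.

n = (z_{α/2} + z_β)² · σ² / δ²
  = (1.960 + 0.842)² · 3.6² / 1²
  = 7.8512 · 12.96 / 1
  = 101.75
Round up → n = 102.

n = 102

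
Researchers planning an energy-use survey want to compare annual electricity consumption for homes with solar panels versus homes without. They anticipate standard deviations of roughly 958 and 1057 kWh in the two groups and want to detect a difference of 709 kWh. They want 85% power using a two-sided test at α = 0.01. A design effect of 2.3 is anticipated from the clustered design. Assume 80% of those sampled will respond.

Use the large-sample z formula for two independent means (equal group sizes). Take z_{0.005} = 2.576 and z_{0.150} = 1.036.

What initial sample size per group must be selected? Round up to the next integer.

n = (z_{α/2} + z_β)² · (σ₁² + σ₂²) / δ²
  = (2.576 + 1.036)² · (958² + 1057² = 2035013) / 709²
  = 13.0465 · 2035013 / 502681
  = 52.82
Design effect: 2.3 × 52.82 = 121.48.
Adjust for 80% response: 121.48 / 0.80 = 151.85.
Round up → n = 152 per group.

n = 152 per group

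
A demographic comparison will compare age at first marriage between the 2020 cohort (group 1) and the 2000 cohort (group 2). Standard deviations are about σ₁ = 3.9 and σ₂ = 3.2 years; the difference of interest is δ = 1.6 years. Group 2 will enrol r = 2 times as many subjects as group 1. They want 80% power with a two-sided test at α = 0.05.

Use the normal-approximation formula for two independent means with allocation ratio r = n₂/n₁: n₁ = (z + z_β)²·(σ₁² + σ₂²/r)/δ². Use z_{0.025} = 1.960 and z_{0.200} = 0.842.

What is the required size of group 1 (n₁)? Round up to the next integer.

n₁ = (z_{α/2} + z_β)² · (σ₁² + σ₂²/r) / δ²
   = (1.960 + 0.842)² · (3.9² + 3.2²/2) / 1.6²
   = 7.8512 · (15.21 + 5.12) / 2.56
   = 7.8512 · 20.33 / 2.56
   = 62.35
Round up → n₁ = 63; n₂ = r·n₁ = 2 × 63 = 126.

n₁ = 63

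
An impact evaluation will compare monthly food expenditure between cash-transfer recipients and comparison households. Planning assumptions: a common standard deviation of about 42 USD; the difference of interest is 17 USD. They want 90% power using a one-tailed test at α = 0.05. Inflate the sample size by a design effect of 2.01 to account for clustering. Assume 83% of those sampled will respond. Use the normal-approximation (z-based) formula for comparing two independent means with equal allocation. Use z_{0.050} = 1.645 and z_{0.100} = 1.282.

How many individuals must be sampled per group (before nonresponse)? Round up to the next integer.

n = 254 per group

n = (z_α + z_β)² · (σ₁² + σ₂²) / δ²
  = (1.645 + 1.282)² · (2·42² = 3528) / 17²
  = 8.5673 · 3528 / 289
  = 104.59
Design effect: 2.01 × 104.59 = 210.22.
Adjust for 83% response: 210.22 / 0.83 = 253.28.
Round up → n = 254 per group.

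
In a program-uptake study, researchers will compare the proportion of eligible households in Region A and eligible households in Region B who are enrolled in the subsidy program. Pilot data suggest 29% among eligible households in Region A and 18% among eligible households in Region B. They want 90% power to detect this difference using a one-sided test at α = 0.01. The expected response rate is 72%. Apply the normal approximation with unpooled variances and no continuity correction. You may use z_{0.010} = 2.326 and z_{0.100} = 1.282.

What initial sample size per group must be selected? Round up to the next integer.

n = (z_α + z_β)² · [p₁(1−p₁) + p₂(1−p₂)] / (p₁ − p₂)²
  = (2.326 + 1.282)² · (0.29·0.71 + 0.18·0.82) / (0.11)²
  = (3.608)² · (0.2059 + 0.1476) / 0.0121
  = 13.0177 · 0.3535 / 0.0121
  = 380.31
Adjust for 72% response: 380.31 / 0.72 = 528.21.
Round up → n = 529 per group.

n = 529 per group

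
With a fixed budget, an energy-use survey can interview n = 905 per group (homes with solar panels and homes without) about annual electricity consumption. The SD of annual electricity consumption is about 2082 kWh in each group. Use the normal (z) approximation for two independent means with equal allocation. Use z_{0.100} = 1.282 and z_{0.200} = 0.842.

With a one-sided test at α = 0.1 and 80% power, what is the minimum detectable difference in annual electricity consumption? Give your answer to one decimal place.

δ = (z_α + z_β) · √((σ₁²+σ₂²)/n)
  = (1.282 + 0.842) · √(8669448/905)
  = 2.124 · √9579.5
  = 2.124 · 97.8749
  = 207.8863

Minimum detectable difference ≈ 207.9 kWh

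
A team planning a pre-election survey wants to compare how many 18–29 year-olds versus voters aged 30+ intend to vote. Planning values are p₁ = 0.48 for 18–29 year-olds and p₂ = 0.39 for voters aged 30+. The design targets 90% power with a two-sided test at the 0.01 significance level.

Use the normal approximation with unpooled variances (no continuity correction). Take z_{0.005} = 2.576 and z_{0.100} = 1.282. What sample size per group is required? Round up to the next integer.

n = 896 per group

n = (z_{α/2} + z_β)² · [p₁(1−p₁) + p₂(1−p₂)] / (p₁ − p₂)²
  = (2.576 + 1.282)² · (0.48·0.52 + 0.39·0.61) / (0.09)²
  = (3.858)² · (0.2496 + 0.2379) / 0.0081
  = 14.8842 · 0.4875 / 0.0081
  = 895.81
Round up → n = 896 per group.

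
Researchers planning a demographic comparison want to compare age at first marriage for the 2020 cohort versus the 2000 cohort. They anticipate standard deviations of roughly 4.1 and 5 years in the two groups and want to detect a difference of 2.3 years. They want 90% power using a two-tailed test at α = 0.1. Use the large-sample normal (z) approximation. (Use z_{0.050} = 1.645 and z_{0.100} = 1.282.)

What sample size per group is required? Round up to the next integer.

n = 68 per group

n = (z_{α/2} + z_β)² · (σ₁² + σ₂²) / δ²
  = (1.645 + 1.282)² · (4.1² + 5² = 41.81) / 2.3²
  = 8.5673 · 41.81 / 5.29
  = 67.71
Round up → n = 68 per group.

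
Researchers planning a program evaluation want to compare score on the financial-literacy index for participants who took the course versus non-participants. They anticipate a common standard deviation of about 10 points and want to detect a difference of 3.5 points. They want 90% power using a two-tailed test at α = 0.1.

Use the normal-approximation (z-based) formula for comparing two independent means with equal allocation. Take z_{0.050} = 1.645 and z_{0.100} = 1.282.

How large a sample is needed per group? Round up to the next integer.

n = 140 per group

n = (z_{α/2} + z_β)² · (σ₁² + σ₂²) / δ²
  = (1.645 + 1.282)² · (2·10² = 200) / 3.5²
  = 8.5673 · 200 / 12.25
  = 139.87
Round up → n = 140 per group.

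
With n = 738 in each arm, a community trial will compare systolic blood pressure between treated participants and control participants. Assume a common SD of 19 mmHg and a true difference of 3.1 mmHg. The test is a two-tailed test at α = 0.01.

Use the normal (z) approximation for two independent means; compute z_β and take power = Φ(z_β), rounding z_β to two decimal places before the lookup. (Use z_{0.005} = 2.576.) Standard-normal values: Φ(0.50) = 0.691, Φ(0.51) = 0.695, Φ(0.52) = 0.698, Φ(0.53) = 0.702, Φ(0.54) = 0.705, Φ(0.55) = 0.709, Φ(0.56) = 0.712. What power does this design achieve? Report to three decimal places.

Power ≈ 0.712

z_β = δ·√(n/(σ₁²+σ₂²)) − z_{α/2}
    = 3.1 · √(738/722) − 2.576
    = 3.1 · 1.01102 − 2.576
    = 3.1342 − 2.576 = 0.5582 → 0.56
Power = Φ(0.56) = 0.712.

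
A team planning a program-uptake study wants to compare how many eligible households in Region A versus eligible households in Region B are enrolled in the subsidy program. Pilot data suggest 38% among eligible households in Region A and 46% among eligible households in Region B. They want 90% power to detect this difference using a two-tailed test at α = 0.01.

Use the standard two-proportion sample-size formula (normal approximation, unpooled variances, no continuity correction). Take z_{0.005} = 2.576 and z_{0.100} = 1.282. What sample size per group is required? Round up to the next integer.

n = 1126 per group

n = (z_{α/2} + z_β)² · [p₁(1−p₁) + p₂(1−p₂)] / (p₁ − p₂)²
  = (2.576 + 1.282)² · (0.38·0.62 + 0.46·0.54) / (-0.08)²
  = (3.858)² · (0.2356 + 0.2484) / 0.0064
  = 14.8842 · 0.4840 / 0.0064
  = 1125.61
Round up → n = 1126 per group.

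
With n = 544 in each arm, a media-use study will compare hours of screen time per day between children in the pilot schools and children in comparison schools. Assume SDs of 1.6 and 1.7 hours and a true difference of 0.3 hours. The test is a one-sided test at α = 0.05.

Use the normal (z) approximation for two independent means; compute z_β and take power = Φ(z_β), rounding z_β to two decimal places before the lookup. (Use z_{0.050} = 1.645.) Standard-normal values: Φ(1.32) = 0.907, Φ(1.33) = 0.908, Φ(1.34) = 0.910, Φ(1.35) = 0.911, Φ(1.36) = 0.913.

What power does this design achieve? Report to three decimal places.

z_β = δ·√(n/(σ₁²+σ₂²)) − z_α
    = 0.3 · √(544/5.45) − 1.645
    = 0.3 · 9.99082 − 1.645
    = 2.9972 − 1.645 = 1.3522 → 1.35
Power = Φ(1.35) = 0.911.

Power ≈ 0.911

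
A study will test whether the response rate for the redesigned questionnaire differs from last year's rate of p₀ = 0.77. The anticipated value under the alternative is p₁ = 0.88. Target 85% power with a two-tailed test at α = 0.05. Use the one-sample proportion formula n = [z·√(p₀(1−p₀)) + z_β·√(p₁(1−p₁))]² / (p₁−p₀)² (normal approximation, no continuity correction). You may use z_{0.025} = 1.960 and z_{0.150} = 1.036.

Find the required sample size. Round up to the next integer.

n = [z_{α/2}·√(p₀q₀) + z_β·√(p₁q₁)]² / (p₁ − p₀)²
  = [1.960·√(0.77·0.23) + 1.036·√(0.88·0.12)]² / (0.11)²
  = [1.960·0.4208 + 1.036·0.3250]² / 0.0121
  = [1.1615]² / 0.0121
  = 111.49
Round up → n = 112.

n = 112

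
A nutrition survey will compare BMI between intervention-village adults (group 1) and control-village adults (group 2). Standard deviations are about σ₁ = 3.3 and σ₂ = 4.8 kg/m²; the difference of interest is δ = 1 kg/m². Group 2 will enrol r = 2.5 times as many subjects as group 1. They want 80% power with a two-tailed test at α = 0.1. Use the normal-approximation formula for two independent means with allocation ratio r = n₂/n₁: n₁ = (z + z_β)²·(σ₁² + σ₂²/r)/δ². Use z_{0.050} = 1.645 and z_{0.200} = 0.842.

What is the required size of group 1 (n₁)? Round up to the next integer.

n₁ = 125

n₁ = (z_{α/2} + z_β)² · (σ₁² + σ₂²/r) / δ²
   = (1.645 + 0.842)² · (3.3² + 4.8²/2.5) / 1²
   = 6.1852 · (10.89 + 9.216) / 1
   = 6.1852 · 20.106 / 1
   = 124.36
Round up → n₁ = 125; n₂ = r·n₁ = 2.5 × 125 = 313.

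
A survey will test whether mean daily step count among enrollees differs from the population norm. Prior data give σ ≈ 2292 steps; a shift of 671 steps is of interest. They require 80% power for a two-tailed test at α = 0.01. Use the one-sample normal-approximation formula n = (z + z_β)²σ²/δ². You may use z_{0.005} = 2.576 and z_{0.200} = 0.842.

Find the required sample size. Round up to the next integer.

n = (z_{α/2} + z_β)² · σ² / δ²
  = (2.576 + 0.842)² · 2292² / 671²
  = 11.6827 · 5253264 / 450241
  = 136.31
Round up → n = 137.

n = 137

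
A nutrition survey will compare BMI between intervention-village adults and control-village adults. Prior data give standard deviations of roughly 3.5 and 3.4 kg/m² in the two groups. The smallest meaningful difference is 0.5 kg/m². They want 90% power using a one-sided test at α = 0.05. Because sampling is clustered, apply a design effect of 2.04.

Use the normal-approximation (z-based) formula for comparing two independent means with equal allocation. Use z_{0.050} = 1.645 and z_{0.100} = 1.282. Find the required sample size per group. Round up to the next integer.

n = (z_α + z_β)² · (σ₁² + σ₂²) / δ²
  = (1.645 + 1.282)² · (3.5² + 3.4² = 23.81) / 0.5²
  = 8.5673 · 23.81 / 0.25
  = 815.95
Design effect: 2.04 × 815.95 = 1664.54.
Round up → n = 1665 per group.

n = 1665 per group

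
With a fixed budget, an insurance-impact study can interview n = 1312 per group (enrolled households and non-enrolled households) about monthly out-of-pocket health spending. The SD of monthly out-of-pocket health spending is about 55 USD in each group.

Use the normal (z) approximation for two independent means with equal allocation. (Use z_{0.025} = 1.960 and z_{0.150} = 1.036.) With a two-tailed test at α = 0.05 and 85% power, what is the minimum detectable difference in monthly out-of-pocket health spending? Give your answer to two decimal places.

δ = (z_{α/2} + z_β) · √((σ₁²+σ₂²)/n)
  = (1.960 + 1.036) · √(6050/1312)
  = 2.996 · √4.6113
  = 2.996 · 2.1474
  = 6.4336

Minimum detectable difference ≈ 6.43 USD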